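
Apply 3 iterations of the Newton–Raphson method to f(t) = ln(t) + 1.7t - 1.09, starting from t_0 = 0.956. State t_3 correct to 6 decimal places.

Newton update: t ← t − f(t)/f'(t).
f'(t) = 1/t + 1.7
t_0 = 0.956000: f = 0.490203, f' = 2.746025 → t_1 = 0.956000 - (0.490203)/(2.746025) = 0.777486
t_1 = 0.777486: f = -0.019962, f' = 2.986196 → t_2 = 0.777486 - (-0.019962)/(2.986196) = 0.784171
t_2 = 0.784171: f = -0.000037, f' = 2.975232 → t_3 = 0.784171 - (-0.000037)/(2.975232) = 0.784184

0.784184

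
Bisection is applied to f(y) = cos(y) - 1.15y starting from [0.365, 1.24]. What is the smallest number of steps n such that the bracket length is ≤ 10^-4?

Initial width b − a = 1.24 − 0.365 = 0.875000.
After n steps the width is (b−a)/2^n; need (b−a)/2^n ≤ 10^-4.
So n ≥ log₂(0.875000/10^-4) = log₂(8750.0000) ≈ 13.0951.
Hence n = 14.

14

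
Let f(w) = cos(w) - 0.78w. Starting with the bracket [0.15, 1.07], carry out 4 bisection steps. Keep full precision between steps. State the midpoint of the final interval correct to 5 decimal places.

f(0.150000) = 0.871771, f(1.070000) = -0.354476 (opposite signs)
step 1: m = 0.610000, f(m) = 0.343848 > 0 → root in [0.610000, 1.070000]
step 2: m = 0.840000, f(m) = 0.012263 > 0 → root in [0.840000, 1.070000]
step 3: m = 0.955000, f(m) = -0.167291 < 0 → root in [0.840000, 0.955000]
step 4: m = 0.897500, f(m) = -0.076484 < 0 → root in [0.840000, 0.897500]
Midpoint of [0.840000, 0.897500] = 0.868750

0.86875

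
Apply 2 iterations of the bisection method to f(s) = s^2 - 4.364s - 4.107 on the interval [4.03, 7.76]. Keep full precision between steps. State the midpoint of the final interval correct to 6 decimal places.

5.428750

f(4.030000) = -5.453020, f(7.760000) = 22.245960 (opposite signs)
step 1: m = 5.895000, f(m) = 4.918245 > 0 → root in [4.030000, 5.895000]
step 2: m = 4.962500, f(m) = -1.136944 < 0 → root in [4.962500, 5.895000]
Midpoint of [4.962500, 5.895000] = 5.428750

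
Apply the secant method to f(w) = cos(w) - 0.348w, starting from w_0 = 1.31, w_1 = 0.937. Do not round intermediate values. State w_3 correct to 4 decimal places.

1.1568

Secant update: w_(k+1) = w_k − f(w_k)·(w_k − w_(k-1))/(f(w_k) − f(w_(k-1))).
f(w_0) = -0.198030, f(w_1) = 0.266132
w_2 = 0.937000 - (0.266132)·(0.937000 - 1.310000)/(0.266132 - (-0.198030)) = 1.150863; f(w_2) = 0.007199
w_3 = 1.150863 - (0.007199)·(1.150863 - 0.937000)/(0.007199 - (0.266132)) = 1.156809; f(w_3) = -0.000307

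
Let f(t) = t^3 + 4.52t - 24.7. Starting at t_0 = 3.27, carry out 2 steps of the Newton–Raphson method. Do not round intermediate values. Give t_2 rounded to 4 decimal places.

2.4118

Newton update: t ← t − f(t)/f'(t).
f'(t) = 3t^2 + 4.52
t_0 = 3.270000: f = 25.046183, f' = 36.598700 → t_1 = 3.270000 - (25.046183)/(36.598700) = 2.585654
t_1 = 2.585654: f = 4.273815, f' = 24.576816 → t_2 = 2.585654 - (4.273815)/(24.576816) = 2.411758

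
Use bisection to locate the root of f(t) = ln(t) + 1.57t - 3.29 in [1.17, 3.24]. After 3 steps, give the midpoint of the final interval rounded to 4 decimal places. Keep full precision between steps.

f(1.170000) = -1.296096, f(3.240000) = 2.972373 (opposite signs)
step 1: m = 2.205000, f(m) = 0.962578 > 0 → root in [1.170000, 2.205000]
step 2: m = 1.687500, f(m) = -0.117377 < 0 → root in [1.687500, 2.205000]
step 3: m = 1.946250, f(m) = 0.431517 > 0 → root in [1.687500, 1.946250]
Midpoint of [1.687500, 1.946250] = 1.816875

1.8169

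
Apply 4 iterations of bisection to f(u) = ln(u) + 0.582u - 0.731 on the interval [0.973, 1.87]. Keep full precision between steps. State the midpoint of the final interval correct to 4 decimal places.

f(0.973000) = -0.192085, f(1.870000) = 0.983278 (opposite signs)
step 1: m = 1.421500, f(m) = 0.448026 > 0 → root in [0.973000, 1.421500]
step 2: m = 1.197250, f(m) = 0.145827 > 0 → root in [0.973000, 1.197250]
step 3: m = 1.085125, f(m) = -0.017762 < 0 → root in [1.085125, 1.197250]
step 4: m = 1.141188, f(m) = 0.065241 > 0 → root in [1.085125, 1.141188]
Midpoint of [1.085125, 1.141188] = 1.113156

1.1132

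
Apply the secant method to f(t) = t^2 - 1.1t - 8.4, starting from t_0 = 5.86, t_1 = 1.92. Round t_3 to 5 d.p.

3.73445

Secant update: t_(k+1) = t_k − f(t_k)·(t_k − t_(k-1))/(f(t_k) − f(t_(k-1))).
f(t_0) = 19.493600, f(t_1) = -6.825600
t_2 = 1.920000 - (-6.825600)·(1.920000 - 5.860000)/(-6.825600 - (19.493600)) = 2.941796; f(t_2) = -2.981810
t_3 = 2.941796 - (-2.981810)·(2.941796 - 1.920000)/(-2.981810 - (-6.825600)) = 3.734452; f(t_3) = 1.438236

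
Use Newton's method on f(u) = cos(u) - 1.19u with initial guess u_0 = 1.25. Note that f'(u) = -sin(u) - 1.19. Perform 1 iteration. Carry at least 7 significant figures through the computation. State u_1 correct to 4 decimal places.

0.7020

Newton update: u ← u − f(u)/f'(u).
u_0 = 1.250000: f = -1.172178, f' = -2.138985 → u_1 = 1.250000 - (-1.172178)/(-2.138985) = 0.701993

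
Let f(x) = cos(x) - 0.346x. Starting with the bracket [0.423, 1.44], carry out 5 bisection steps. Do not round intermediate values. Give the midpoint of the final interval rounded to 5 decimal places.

f(0.423000) = 0.765504, f(1.440000) = -0.367816 (opposite signs)
step 1: m = 0.931500, f(m) = 0.274332 > 0 → root in [0.931500, 1.440000]
step 2: m = 1.185750, f(m) = -0.034667 < 0 → root in [0.931500, 1.185750]
step 3: m = 1.058625, f(m) = 0.123787 > 0 → root in [1.058625, 1.185750]
step 4: m = 1.122188, f(m) = 0.045436 > 0 → root in [1.122188, 1.185750]
step 5: m = 1.153969, f(m) = 0.005589 > 0 → root in [1.153969, 1.185750]
Midpoint of [1.153969, 1.185750] = 1.169859

1.16986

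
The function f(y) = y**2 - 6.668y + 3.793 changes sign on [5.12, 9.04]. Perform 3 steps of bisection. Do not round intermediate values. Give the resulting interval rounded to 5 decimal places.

f(5.120000) = -4.132760, f(9.040000) = 25.235880 (opposite signs)
step 1: m = 7.080000, f(m) = 6.709960 > 0 → root in [5.120000, 7.080000]
step 2: m = 6.100000, f(m) = 0.328200 > 0 → root in [5.120000, 6.100000]
step 3: m = 5.610000, f(m) = -2.142380 < 0 → root in [5.610000, 6.100000]

[5.61000, 6.10000]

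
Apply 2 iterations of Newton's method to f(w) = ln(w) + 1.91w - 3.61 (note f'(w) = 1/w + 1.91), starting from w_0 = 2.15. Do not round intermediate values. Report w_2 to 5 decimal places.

w_0 = 2.150000: f = 1.261968, f' = 2.375116 → w_1 = 2.150000 - (1.261968)/(2.375116) = 1.618671
w_1 = 1.618671: f = -0.036733, f' = 2.527791 → w_2 = 1.618671 - (-0.036733)/(2.527791) = 1.633203

1.63320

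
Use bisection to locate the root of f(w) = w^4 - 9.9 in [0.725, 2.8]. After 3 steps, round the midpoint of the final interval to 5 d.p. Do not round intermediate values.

1.89219

f(0.725000) = -9.623718, f(2.800000) = 51.565600 (opposite signs)
step 1: m = 1.762500, f(m) = -0.250240 < 0 → root in [1.762500, 2.800000]
step 2: m = 2.281250, f(m) = 17.182673 > 0 → root in [1.762500, 2.281250]
step 3: m = 2.021875, f(m) = 6.811568 > 0 → root in [1.762500, 2.021875]
Midpoint of [1.762500, 2.021875] = 1.892187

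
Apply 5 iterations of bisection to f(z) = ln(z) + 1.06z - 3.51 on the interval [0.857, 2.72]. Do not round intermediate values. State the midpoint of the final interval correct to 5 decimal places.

f(0.857000) = -2.755897, f(2.720000) = 0.373832 (opposite signs)
step 1: m = 1.788500, f(m) = -1.032813 < 0 → root in [1.788500, 2.720000]
step 2: m = 2.254250, f(m) = -0.307678 < 0 → root in [2.254250, 2.720000]
step 3: m = 2.487125, f(m) = 0.037480 > 0 → root in [2.254250, 2.487125]
step 4: m = 2.370687, f(m) = -0.133891 < 0 → root in [2.370687, 2.487125]
step 5: m = 2.428906, f(m) = -0.047918 < 0 → root in [2.428906, 2.487125]
Midpoint of [2.428906, 2.487125] = 2.458016

2.45802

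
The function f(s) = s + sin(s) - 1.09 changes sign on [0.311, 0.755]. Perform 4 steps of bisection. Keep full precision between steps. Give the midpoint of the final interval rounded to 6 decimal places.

f(0.311000) = -0.472989, f(0.755000) = 0.350289 (opposite signs)
step 1: m = 0.533000, f(m) = -0.048881 < 0 → root in [0.533000, 0.755000]
step 2: m = 0.644000, f(m) = 0.154399 > 0 → root in [0.533000, 0.644000]
step 3: m = 0.588500, f(m) = 0.053614 > 0 → root in [0.533000, 0.588500]
step 4: m = 0.560750, f(m) = 0.002571 > 0 → root in [0.533000, 0.560750]
Midpoint of [0.533000, 0.560750] = 0.546875

0.546875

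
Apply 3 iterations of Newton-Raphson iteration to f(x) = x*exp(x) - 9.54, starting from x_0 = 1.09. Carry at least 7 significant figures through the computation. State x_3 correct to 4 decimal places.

f'(x) = (x+1)*exp(x)
x_0 = 1.090000: f = -6.298041, f' = 6.216233 → x_1 = 1.090000 - (-6.298041)/(6.216233) = 2.103160
x_1 = 2.103160: f = 7.689132, f' = 25.421151 → x_2 = 2.103160 - (7.689132)/(25.421151) = 1.800691
x_2 = 1.800691: f = 1.361069, f' = 16.954896 → x_3 = 1.800691 - (1.361069)/(16.954896) = 1.720415

1.7204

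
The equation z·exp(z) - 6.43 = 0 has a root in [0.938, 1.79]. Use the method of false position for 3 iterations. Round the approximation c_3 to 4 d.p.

False-position update: c = (a·f(b) − b·f(a))/(f(b) − f(a)); replace the endpoint whose sign matches f(c).
f(0.938000) = -4.033535, f(1.790000) = 4.291120
step 1: c = 1.350819, f(c) = -1.215051 < 0 → new bracket [1.350819, 1.790000]
step 2: c = 1.447733, f(c) = -0.272124 < 0 → new bracket [1.447733, 1.790000]
step 3: c = 1.468144, f(c) = -0.056539 < 0 → new bracket [1.468144, 1.790000]

1.4681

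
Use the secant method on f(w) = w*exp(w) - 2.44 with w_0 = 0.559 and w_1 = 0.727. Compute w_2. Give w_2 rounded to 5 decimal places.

f(w_0) = -1.462352, f(w_1) = -0.935935
w_2 = 0.727000 - (-0.935935)·(0.727000 - 0.559000)/(-0.935935 - (-1.462352)) = 1.025693; f(w_2) = 0.420687

1.02569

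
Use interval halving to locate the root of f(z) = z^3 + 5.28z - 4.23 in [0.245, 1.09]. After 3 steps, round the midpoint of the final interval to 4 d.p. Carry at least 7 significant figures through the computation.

f(0.245000) = -2.921694, f(1.090000) = 2.820229 (opposite signs)
step 1: m = 0.667500, f(m) = -0.408191 < 0 → root in [0.667500, 1.090000]
step 2: m = 0.878750, f(m) = 1.088372 > 0 → root in [0.667500, 0.878750]
step 3: m = 0.773125, f(m) = 0.314214 > 0 → root in [0.667500, 0.773125]
Midpoint of [0.667500, 0.773125] = 0.720313

0.7203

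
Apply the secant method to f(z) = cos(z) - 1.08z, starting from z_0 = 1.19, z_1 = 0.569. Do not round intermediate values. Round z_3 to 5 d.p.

Secant update: z_(k+1) = z_k − f(z_k)·(z_k − z_(k-1))/(f(z_k) − f(z_(k-1))).
f(z_0) = -0.913540, f(z_1) = 0.227920
z_2 = 0.569000 - (0.227920)·(0.569000 - 1.190000)/(0.227920 - (-0.913540)) = 0.692998; f(z_2) = 0.020897
z_3 = 0.692998 - (0.020897)·(0.692998 - 0.569000)/(0.020897 - (0.227920)) = 0.705514; f(z_3) = -0.000677

0.70551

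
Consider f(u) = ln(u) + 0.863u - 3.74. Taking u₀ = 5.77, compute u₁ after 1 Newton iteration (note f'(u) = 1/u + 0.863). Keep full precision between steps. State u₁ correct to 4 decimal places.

2.8827

u_0 = 5.770000: f = 2.992182, f' = 1.036310 → u_1 = 5.770000 - (2.992182)/(1.036310) = 2.882658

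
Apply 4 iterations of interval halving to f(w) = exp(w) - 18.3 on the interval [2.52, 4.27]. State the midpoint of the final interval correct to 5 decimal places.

f(2.520000) = -5.871403, f(4.270000) = 53.221636 (opposite signs)
step 1: m = 3.395000, f(m) = 11.514653 > 0 → root in [2.520000, 3.395000]
step 2: m = 2.957500, f(m) = 0.949787 > 0 → root in [2.520000, 2.957500]
step 3: m = 2.738750, f(m) = -2.832362 < 0 → root in [2.738750, 2.957500]
step 4: m = 2.848125, f(m) = -1.044602 < 0 → root in [2.848125, 2.957500]
Midpoint of [2.848125, 2.957500] = 2.902812

2.90281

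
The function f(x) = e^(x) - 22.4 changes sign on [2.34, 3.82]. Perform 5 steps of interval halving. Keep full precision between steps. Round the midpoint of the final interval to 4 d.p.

3.1031

f(2.340000) = -12.018763, f(3.820000) = 23.204208 (opposite signs)
step 1: m = 3.080000, f(m) = -0.641598 < 0 → root in [3.080000, 3.820000]
step 2: m = 3.450000, f(m) = 9.100392 > 0 → root in [3.080000, 3.450000]
step 3: m = 3.265000, f(m) = 3.780111 > 0 → root in [3.080000, 3.265000]
step 4: m = 3.172500, f(m) = 1.467078 > 0 → root in [3.080000, 3.172500]
step 5: m = 3.126250, f(m) = 0.388363 > 0 → root in [3.080000, 3.126250]
Midpoint of [3.080000, 3.126250] = 3.103125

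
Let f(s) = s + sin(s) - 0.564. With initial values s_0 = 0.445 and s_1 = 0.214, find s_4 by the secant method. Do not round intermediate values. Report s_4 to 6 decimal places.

0.283899

Secant update: s_(k+1) = s_k − f(s_k)·(s_k − s_(k-1))/(f(s_k) − f(s_(k-1))).
f(s_0) = 0.311458, f(s_1) = -0.137630
s_2 = 0.214000 - (-0.137630)·(0.214000 - 0.445000)/(-0.137630 - (0.311458)) = 0.284793; f(s_2) = 0.001753
s_3 = 0.284793 - (0.001753)·(0.284793 - 0.214000)/(0.001753 - (-0.137630)) = 0.283903; f(s_3) = 0.000008
s_4 = 0.283903 - (0.000008)·(0.283903 - 0.284793)/(0.000008 - (0.001753)) = 0.283899; f(s_4) = -0.000000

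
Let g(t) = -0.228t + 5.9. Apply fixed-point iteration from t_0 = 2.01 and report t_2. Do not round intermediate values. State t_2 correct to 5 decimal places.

t_1 = g(2.010000) = 5.441720
t_2 = g(5.441720) = 4.659288

4.65929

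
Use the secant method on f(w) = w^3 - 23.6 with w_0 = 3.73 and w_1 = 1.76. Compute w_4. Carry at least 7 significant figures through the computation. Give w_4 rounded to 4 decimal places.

2.8449

Secant update: w_(k+1) = w_k − f(w_k)·(w_k − w_(k-1))/(f(w_k) − f(w_(k-1))).
f(w_0) = 28.295117, f(w_1) = -18.148224
w_2 = 1.760000 - (-18.148224)·(1.760000 - 3.730000)/(-18.148224 - (28.295117)) = 2.529798; f(w_2) = -7.409597
w_3 = 2.529798 - (-7.409597)·(2.529798 - 1.760000)/(-7.409597 - (-18.148224)) = 3.060955; f(w_3) = 5.079453
w_4 = 3.060955 - (5.079453)·(3.060955 - 2.529798)/(5.079453 - (-7.409597)) = 2.844927; f(w_4) = -0.574273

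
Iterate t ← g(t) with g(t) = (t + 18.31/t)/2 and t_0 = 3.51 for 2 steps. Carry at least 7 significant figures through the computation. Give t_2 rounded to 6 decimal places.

4.279832

t_1 = g(3.510000) = 4.363262
t_2 = g(4.363262) = 4.279832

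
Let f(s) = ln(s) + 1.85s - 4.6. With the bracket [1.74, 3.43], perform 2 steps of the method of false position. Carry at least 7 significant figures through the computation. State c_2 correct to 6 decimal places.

2.088784

f(1.740000) = -0.827115, f(3.430000) = 2.978060
step 1: c = 2.107348, f(c) = 0.044024 > 0 → new bracket [1.740000, 2.107348]
step 2: c = 2.088784, f(c) = 0.000832 > 0 → new bracket [1.740000, 2.088784]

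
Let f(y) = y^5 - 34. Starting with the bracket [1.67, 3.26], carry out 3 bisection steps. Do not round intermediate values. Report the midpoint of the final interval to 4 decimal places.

1.9681

f(1.670000) = -21.010801, f(3.260000) = 334.203575 (opposite signs)
step 1: m = 2.465000, f(m) = 57.009058 > 0 → root in [1.670000, 2.465000]
step 2: m = 2.067500, f(m) = 3.777011 > 0 → root in [1.670000, 2.067500]
step 3: m = 1.868750, f(m) = -11.209386 < 0 → root in [1.868750, 2.067500]
Midpoint of [1.868750, 2.067500] = 1.968125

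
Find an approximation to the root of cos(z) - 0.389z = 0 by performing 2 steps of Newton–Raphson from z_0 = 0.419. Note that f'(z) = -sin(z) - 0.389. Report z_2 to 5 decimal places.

z_0 = 0.419000: f = 0.750505, f' = -0.795847 → z_1 = 0.419000 - (0.750505)/(-0.795847) = 1.362027
z_1 = 1.362027: f = -0.322572, f' = -1.367287 → z_2 = 1.362027 - (-0.322572)/(-1.367287) = 1.126105

1.12611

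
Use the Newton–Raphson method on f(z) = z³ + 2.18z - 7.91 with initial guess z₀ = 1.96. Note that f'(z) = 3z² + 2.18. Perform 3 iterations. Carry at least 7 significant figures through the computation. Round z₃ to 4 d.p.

z_0 = 1.960000: f = 3.892336, f' = 13.704800 → z_1 = 1.960000 - (3.892336)/(13.704800) = 1.675987
z_1 = 1.675987: f = 0.451390, f' = 10.606801 → z_2 = 1.675987 - (0.451390)/(10.606801) = 1.633431
z_2 = 1.633431: f = 0.009029, f' = 10.184288 → z_3 = 1.633431 - (0.009029)/(10.184288) = 1.632544

1.6325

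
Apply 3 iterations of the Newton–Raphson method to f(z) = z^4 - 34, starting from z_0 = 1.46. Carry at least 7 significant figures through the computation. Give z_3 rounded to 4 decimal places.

f'(z) = 4z^3
z_0 = 1.460000: f = -29.456281, f' = 12.448544 → z_1 = 1.460000 - (-29.456281)/(12.448544) = 3.826243
z_1 = 3.826243: f = 180.333591, f' = 224.066883 → z_2 = 3.826243 - (180.333591)/(224.066883) = 3.021423
z_2 = 3.021423: f = 49.338556, f' = 110.330217 → z_3 = 3.021423 - (49.338556)/(110.330217) = 2.574233

2.5742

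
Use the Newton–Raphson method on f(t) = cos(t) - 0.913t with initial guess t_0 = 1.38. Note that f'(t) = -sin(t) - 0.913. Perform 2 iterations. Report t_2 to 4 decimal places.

0.7795

Newton update: t ← t − f(t)/f'(t).
t_0 = 1.380000: f = -1.070299, f' = -1.894854 → t_1 = 1.380000 - (-1.070299)/(-1.894854) = 0.815155
t_1 = 0.815155: f = -0.058480, f' = -1.640832 → t_2 = 0.815155 - (-0.058480)/(-1.640832) = 0.779514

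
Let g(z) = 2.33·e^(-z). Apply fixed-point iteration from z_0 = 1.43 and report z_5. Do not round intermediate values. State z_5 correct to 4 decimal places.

z_1 = g(1.430000) = 0.557590
z_2 = g(0.557590) = 1.334129
z_3 = g(1.334129) = 0.613693
z_4 = g(0.613693) = 1.261341
z_5 = g(1.261341) = 0.660028

0.6600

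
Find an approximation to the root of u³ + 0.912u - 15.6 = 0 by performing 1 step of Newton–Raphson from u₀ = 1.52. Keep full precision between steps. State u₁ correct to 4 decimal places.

f'(u) = 3u² + 0.912
u_0 = 1.520000: f = -10.701952, f' = 7.843200 → u_1 = 1.520000 - (-10.701952)/(7.843200) = 2.884488

2.8845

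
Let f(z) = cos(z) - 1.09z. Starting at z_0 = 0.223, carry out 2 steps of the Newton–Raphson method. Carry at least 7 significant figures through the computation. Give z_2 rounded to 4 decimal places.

Newton update: z ← z − f(z)/f'(z).
f'(z) = -sin(z) - 1.09
z_0 = 0.223000: f = 0.732168, f' = -1.311156 → z_1 = 0.223000 - (0.732168)/(-1.311156) = 0.781414
z_1 = 0.781414: f = -0.141823, f' = -1.794284 → z_2 = 0.781414 - (-0.141823)/(-1.794284) = 0.702373

0.7024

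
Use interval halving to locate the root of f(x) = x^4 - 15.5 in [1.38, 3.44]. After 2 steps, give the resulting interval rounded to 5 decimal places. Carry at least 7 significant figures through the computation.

f(1.380000) = -11.873261, f(3.440000) = 124.534089 (opposite signs)
step 1: m = 2.410000, f(m) = 18.234026 > 0 → root in [1.380000, 2.410000]
step 2: m = 1.895000, f(m) = -2.604539 < 0 → root in [1.895000, 2.410000]

[1.89500, 2.41000]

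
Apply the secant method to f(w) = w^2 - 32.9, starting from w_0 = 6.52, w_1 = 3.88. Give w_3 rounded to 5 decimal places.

5.76326

f(w_0) = 9.610400, f(w_1) = -17.845600
w_2 = 3.880000 - (-17.845600)·(3.880000 - 6.520000)/(-17.845600 - (9.610400)) = 5.595923; f(w_2) = -1.585645
w_3 = 5.595923 - (-1.585645)·(5.595923 - 3.880000)/(-1.585645 - (-17.845600)) = 5.763257; f(w_3) = 0.315133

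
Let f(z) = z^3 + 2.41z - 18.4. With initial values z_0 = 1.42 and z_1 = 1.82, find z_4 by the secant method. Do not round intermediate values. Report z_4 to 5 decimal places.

2.33247

Secant update: z_(k+1) = z_k − f(z_k)·(z_k − z_(k-1))/(f(z_k) − f(z_(k-1))).
f(z_0) = -12.114512, f(z_1) = -7.985232
z_2 = 1.820000 - (-7.985232)·(1.820000 - 1.420000)/(-7.985232 - (-12.114512)) = 2.593523; f(z_2) = 5.295362
z_3 = 2.593523 - (5.295362)·(2.593523 - 1.820000)/(5.295362 - (-7.985232)) = 2.285097; f(z_3) = -0.960904
z_4 = 2.285097 - (-0.960904)·(2.285097 - 2.593523)/(-0.960904 - (5.295362)) = 2.332468; f(z_4) = -0.089176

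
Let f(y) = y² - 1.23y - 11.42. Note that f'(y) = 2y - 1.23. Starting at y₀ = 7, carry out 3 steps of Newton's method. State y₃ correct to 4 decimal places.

Newton update: y ← y − f(y)/f'(y).
y_0 = 7.000000: f = 28.970000, f' = 12.770000 → y_1 = 7.000000 - (28.970000)/(12.770000) = 4.731402
y_1 = 4.731402: f = 5.146538, f' = 8.232803 → y_2 = 4.731402 - (5.146538)/(8.232803) = 4.106276
y_2 = 4.106276: f = 0.390782, f' = 6.982552 → y_3 = 4.106276 - (0.390782)/(6.982552) = 4.050310

4.0503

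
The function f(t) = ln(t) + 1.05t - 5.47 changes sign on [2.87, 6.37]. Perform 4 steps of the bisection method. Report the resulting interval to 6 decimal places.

[3.745000, 3.963750]

f(2.870000) = -1.402188, f(6.370000) = 3.070099 (opposite signs)
step 1: m = 4.620000, f(m) = 0.911395 > 0 → root in [2.870000, 4.620000]
step 2: m = 3.745000, f(m) = -0.217328 < 0 → root in [3.745000, 4.620000]
step 3: m = 4.182500, f(m) = 0.352534 > 0 → root in [3.745000, 4.182500]
step 4: m = 3.963750, f(m) = 0.069128 > 0 → root in [3.745000, 3.963750]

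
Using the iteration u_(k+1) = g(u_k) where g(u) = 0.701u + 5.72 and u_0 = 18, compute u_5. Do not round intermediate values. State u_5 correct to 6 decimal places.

u_1 = g(18.000000) = 18.338000
u_2 = g(18.338000) = 18.574938
u_3 = g(18.574938) = 18.741032
u_4 = g(18.741032) = 18.857463
u_5 = g(18.857463) = 18.939082

18.939082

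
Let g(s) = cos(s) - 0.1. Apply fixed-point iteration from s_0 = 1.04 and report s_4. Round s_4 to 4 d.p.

s_1 = g(1.040000) = 0.406220
s_2 = g(0.406220) = 0.818621
s_3 = g(0.818621) = 0.583229
s_4 = g(0.583229) = 0.734689

0.7347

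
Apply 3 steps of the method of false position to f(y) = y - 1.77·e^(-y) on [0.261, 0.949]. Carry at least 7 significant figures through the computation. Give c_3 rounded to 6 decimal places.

f(0.261000) = -1.102397, f(0.949000) = 0.263784
step 1: c = 0.816160, f(c) = 0.033597 > 0 → new bracket [0.261000, 0.816160]
step 2: c = 0.799741, f(c) = 0.004223 > 0 → new bracket [0.261000, 0.799741]
step 3: c = 0.797685, f(c) = 0.000530 > 0 → new bracket [0.261000, 0.797685]

0.797685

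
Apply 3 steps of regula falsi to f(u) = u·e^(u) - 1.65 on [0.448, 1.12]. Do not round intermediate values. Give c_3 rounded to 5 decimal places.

f(0.448000) = -0.948800, f(1.120000) = 1.782637
step 1: c = 0.681428, f(c) = -0.303023 < 0 → new bracket [0.681428, 1.120000]
step 2: c = 0.745147, f(c) = -0.080159 < 0 → new bracket [0.745147, 1.120000]
step 3: c = 0.761278, f(c) = -0.020096 < 0 → new bracket [0.761278, 1.120000]

0.76128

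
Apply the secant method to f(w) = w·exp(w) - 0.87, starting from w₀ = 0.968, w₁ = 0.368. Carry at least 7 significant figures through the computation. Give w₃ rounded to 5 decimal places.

f(w_0) = 1.678428, f(w_1) = -0.338298
w_2 = 0.368000 - (-0.338298)·(0.368000 - 0.968000)/(-0.338298 - (1.678428)) = 0.468648; f(w_2) = -0.121180
w_3 = 0.468648 - (-0.121180)·(0.468648 - 0.368000)/(-0.121180 - (-0.338298)) = 0.524822; f(w_3) = 0.017032

0.52482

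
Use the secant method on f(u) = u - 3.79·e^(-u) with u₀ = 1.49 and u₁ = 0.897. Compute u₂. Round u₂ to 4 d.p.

1.1964

f(u_0) = 0.635838, f(u_1) = -0.648529
u_2 = 0.897000 - (-0.648529)·(0.897000 - 1.490000)/(-0.648529 - (0.635838)) = 1.196430; f(u_2) = 0.050821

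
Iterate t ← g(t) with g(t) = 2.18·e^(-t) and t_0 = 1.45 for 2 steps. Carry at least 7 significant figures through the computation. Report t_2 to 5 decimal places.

1.30730

t_1 = g(1.450000) = 0.511363
t_2 = g(0.511363) = 1.307297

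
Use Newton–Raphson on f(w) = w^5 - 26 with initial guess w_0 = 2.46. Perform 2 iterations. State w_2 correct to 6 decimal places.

1.950343

f'(w) = 5w^4
w_0 = 2.460000: f = 64.089782, f' = 183.109313 → w_1 = 2.460000 - (64.089782)/(183.109313) = 2.109992
w_1 = 2.109992: f = 15.821896, f' = 99.104410 → w_2 = 2.109992 - (15.821896)/(99.104410) = 1.950343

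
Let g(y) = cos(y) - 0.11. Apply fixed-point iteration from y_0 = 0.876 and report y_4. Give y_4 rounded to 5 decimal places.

0.70396

y_1 = g(0.876000) = 0.530229
y_2 = g(0.530229) = 0.752691
y_3 = g(0.752691) = 0.619852
y_4 = g(0.619852) = 0.703965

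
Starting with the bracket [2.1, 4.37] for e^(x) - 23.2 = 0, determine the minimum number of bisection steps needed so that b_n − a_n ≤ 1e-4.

15

Initial width b − a = 4.37 − 2.1 = 2.270000.
After n steps the width is (b−a)/2^n; need (b−a)/2^n ≤ 1e-4.
So n ≥ log₂(2.270000/1e-4) = log₂(22700.0000) ≈ 14.4704.
Hence n = 15.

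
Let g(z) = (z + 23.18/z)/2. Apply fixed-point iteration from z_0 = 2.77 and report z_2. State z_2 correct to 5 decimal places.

4.86568

z_1 = g(2.770000) = 5.569116
z_2 = g(5.569116) = 4.865678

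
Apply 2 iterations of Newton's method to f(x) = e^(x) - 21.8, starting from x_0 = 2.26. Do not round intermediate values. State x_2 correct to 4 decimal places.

f'(x) = e^(x)
x_0 = 2.260000: f = -12.216911, f' = 9.583089 → x_1 = 2.260000 - (-12.216911)/(9.583089) = 3.534841
x_1 = 3.534841: f = 12.489547, f' = 34.289547 → x_2 = 3.534841 - (12.489547)/(34.289547) = 3.170603

3.1706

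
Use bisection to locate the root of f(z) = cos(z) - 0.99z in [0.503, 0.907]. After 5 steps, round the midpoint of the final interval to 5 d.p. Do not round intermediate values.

0.74919

f(0.503000) = 0.378170, f(0.907000) = -0.281819 (opposite signs)
step 1: m = 0.705000, f(m) = 0.063662 > 0 → root in [0.705000, 0.907000]
step 2: m = 0.806000, f(m) = -0.105550 < 0 → root in [0.705000, 0.806000]
step 3: m = 0.755500, f(m) = -0.020016 < 0 → root in [0.705000, 0.755500]
step 4: m = 0.730250, f(m) = 0.022060 > 0 → root in [0.730250, 0.755500]
step 5: m = 0.742875, f(m) = 0.001081 > 0 → root in [0.742875, 0.755500]
Midpoint of [0.742875, 0.755500] = 0.749188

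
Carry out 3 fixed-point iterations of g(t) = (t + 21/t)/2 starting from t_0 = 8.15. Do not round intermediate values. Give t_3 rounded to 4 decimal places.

t_1 = g(8.150000) = 5.363344
t_2 = g(5.363344) = 4.639406
t_3 = g(4.639406) = 4.582924

4.5829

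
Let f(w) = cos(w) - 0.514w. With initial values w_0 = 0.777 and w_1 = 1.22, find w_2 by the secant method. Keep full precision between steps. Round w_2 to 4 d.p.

1.0097

f(w_0) = 0.313642, f(w_1) = -0.283434
w_2 = 1.220000 - (-0.283434)·(1.220000 - 0.777000)/(-0.283434 - (0.313642)) = 1.009706; f(w_2) = 0.013120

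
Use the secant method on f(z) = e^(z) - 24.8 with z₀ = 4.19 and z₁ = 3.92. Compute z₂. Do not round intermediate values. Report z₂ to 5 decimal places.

Secant update: z_(k+1) = z_k − f(z_k)·(z_k − z_(k-1))/(f(z_k) − f(z_(k-1))).
f(z_0) = 41.222791, f(z_1) = 25.600445
z_2 = 3.920000 - (25.600445)·(3.920000 - 4.190000)/(25.600445 - (41.222791)) = 3.477549; f(z_2) = 7.580266

3.47755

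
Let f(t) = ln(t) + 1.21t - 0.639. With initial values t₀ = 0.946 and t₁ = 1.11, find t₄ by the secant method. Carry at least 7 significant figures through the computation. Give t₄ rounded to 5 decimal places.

f(t_0) = 0.450147, f(t_1) = 0.808460
t_2 = 1.110000 - (0.808460)·(1.110000 - 0.946000)/(0.808460 - (0.450147)) = 0.739967; f(t_2) = -0.044789
t_3 = 0.739967 - (-0.044789)·(0.739967 - 1.110000)/(-0.044789 - (0.808460)) = 0.759391; f(t_3) = 0.004625
t_4 = 0.759391 - (0.004625)·(0.759391 - 0.739967)/(0.004625 - (-0.044789)) = 0.757573; f(t_4) = 0.000028

0.75757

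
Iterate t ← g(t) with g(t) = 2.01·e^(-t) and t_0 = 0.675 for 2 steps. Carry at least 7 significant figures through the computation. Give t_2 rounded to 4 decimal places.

0.7223

t_1 = g(0.675000) = 1.023404
t_2 = g(1.023404) = 0.722333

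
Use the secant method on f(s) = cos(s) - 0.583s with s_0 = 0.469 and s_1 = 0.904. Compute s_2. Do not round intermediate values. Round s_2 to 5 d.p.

f(s_0) = 0.618594, f(s_1) = 0.091440
s_2 = 0.904000 - (0.091440)·(0.904000 - 0.469000)/(0.091440 - (0.618594)) = 0.979455; f(s_2) = -0.013547

0.97945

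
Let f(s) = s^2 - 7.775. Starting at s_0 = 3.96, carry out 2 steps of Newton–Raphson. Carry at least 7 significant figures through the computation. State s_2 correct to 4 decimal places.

Newton update: s ← s − f(s)/f'(s).
f'(s) = 2s
s_0 = 3.960000: f = 7.906600, f' = 7.920000 → s_1 = 3.960000 - (7.906600)/(7.920000) = 2.961692
s_1 = 2.961692: f = 0.996619, f' = 5.923384 → s_2 = 2.961692 - (0.996619)/(5.923384) = 2.793440

2.7934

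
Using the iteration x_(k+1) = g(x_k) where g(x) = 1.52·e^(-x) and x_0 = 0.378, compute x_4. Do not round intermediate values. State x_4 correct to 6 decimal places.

0.624849

x_1 = g(0.378000) = 1.041550
x_2 = g(1.041550) = 0.536419
x_3 = g(0.536419) = 0.888955
x_4 = g(0.888955) = 0.624849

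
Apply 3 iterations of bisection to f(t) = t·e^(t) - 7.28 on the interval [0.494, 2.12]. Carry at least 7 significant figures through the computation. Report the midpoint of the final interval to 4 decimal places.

f(0.494000) = -6.470404, f(2.120000) = 10.382011 (opposite signs)
step 1: m = 1.307000, f(m) = -2.450541 < 0 → root in [1.307000, 2.120000]
step 2: m = 1.713500, f(m) = 2.227092 > 0 → root in [1.307000, 1.713500]
step 3: m = 1.510250, f(m) = -0.441795 < 0 → root in [1.510250, 1.713500]
Midpoint of [1.510250, 1.713500] = 1.611875

1.6119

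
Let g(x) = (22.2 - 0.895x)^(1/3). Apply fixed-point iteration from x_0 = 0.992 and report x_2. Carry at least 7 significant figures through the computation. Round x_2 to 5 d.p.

2.70163

x_1 = g(0.992000) = 2.772527
x_2 = g(2.772527) = 2.701626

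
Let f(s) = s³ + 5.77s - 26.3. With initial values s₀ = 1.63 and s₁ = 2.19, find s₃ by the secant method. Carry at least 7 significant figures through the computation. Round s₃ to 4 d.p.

2.3375

Secant update: s_(k+1) = s_k − f(s_k)·(s_k − s_(k-1))/(f(s_k) − f(s_(k-1))).
f(s_0) = -12.564153, f(s_1) = -3.160241
s_2 = 2.190000 - (-3.160241)·(2.190000 - 1.630000)/(-3.160241 - (-12.564153)) = 2.378191; f(s_2) = 0.872725
s_3 = 2.378191 - (0.872725)·(2.378191 - 2.190000)/(0.872725 - (-3.160241)) = 2.337467; f(s_3) = -0.041472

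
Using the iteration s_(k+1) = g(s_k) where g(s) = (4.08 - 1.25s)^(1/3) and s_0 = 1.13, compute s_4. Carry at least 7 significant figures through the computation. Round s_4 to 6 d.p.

s_1 = g(1.130000) = 1.386867
s_2 = g(1.386867) = 1.328827
s_3 = g(1.328827) = 1.342384
s_4 = g(1.342384) = 1.339242

1.339242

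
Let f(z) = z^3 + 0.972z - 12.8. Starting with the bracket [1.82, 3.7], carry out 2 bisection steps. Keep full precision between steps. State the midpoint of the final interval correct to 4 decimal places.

2.0550

f(1.820000) = -5.002392, f(3.700000) = 41.449400 (opposite signs)
step 1: m = 2.760000, f(m) = 10.907296 > 0 → root in [1.820000, 2.760000]
step 2: m = 2.290000, f(m) = 1.434869 > 0 → root in [1.820000, 2.290000]
Midpoint of [1.820000, 2.290000] = 2.055000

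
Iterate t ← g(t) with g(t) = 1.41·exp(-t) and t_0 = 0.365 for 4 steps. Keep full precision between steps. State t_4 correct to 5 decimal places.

t_1 = g(0.365000) = 0.978817
t_2 = g(0.978817) = 0.529815
t_3 = g(0.529815) = 0.830087
t_4 = g(0.830087) = 0.614776

0.61478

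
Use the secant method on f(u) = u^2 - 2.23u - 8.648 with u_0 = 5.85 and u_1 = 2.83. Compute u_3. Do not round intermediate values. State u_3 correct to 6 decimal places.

4.371868

Secant update: u_(k+1) = u_k − f(u_k)·(u_k − u_(k-1))/(f(u_k) − f(u_(k-1))).
f(u_0) = 12.529000, f(u_1) = -6.950000
u_2 = 2.830000 - (-6.950000)·(2.830000 - 5.850000)/(-6.950000 - (12.529000)) = 3.907519; f(u_2) = -2.093061
u_3 = 3.907519 - (-2.093061)·(3.907519 - 2.830000)/(-2.093061 - (-6.950000)) = 4.371868; f(u_3) = 0.715964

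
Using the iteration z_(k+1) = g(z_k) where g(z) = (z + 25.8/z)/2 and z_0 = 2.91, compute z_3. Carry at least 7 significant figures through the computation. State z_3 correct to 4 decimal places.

z_1 = g(2.910000) = 5.887990
z_2 = g(5.887990) = 5.134895
z_3 = g(5.134895) = 5.079670

5.0797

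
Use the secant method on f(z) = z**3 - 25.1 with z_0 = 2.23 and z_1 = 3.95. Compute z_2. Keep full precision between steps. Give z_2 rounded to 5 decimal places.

f(z_0) = -14.010433, f(z_1) = 36.529875
z_2 = 3.950000 - (36.529875)·(3.950000 - 2.230000)/(36.529875 - (-14.010433)) = 2.706806; f(z_2) = -5.267767

2.70681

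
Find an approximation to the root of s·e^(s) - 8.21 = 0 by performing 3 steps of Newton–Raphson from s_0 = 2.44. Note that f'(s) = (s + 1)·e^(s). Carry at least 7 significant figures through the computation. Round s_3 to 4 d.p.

1.6242

s_0 = 2.440000: f = 19.784219, f' = 39.467260 → s_1 = 2.440000 - (19.784219)/(39.467260) = 1.938718
s_1 = 1.938718: f = 5.263775, f' = 20.423612 → s_2 = 1.938718 - (5.263775)/(20.423612) = 1.680988
s_2 = 1.680988: f = 0.818355, f' = 14.399217 → s_3 = 1.680988 - (0.818355)/(14.399217) = 1.624155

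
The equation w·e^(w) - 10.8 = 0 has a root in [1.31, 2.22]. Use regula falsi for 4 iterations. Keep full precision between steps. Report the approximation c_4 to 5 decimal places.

1.79225

f(1.310000) = -5.944912, f(2.220000) = 9.640275
step 1: c = 1.657116, f(c) = -2.109808 < 0 → new bracket [1.657116, 2.220000]
step 2: c = 1.758186, f(c) = -0.599178 < 0 → new bracket [1.758186, 2.220000]
step 3: c = 1.785210, f(c) = -0.158670 < 0 → new bracket [1.785210, 2.220000]
step 4: c = 1.792250, f(c) = -0.041224 < 0 → new bracket [1.792250, 2.220000]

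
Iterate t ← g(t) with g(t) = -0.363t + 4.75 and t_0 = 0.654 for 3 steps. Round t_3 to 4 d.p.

3.6204

t_1 = g(0.654000) = 4.512598
t_2 = g(4.512598) = 3.111927
t_3 = g(3.111927) = 3.620371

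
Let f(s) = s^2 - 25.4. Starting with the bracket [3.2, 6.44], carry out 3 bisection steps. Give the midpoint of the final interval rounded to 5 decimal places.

5.02250

f(3.200000) = -15.160000, f(6.440000) = 16.073600 (opposite signs)
step 1: m = 4.820000, f(m) = -2.167600 < 0 → root in [4.820000, 6.440000]
step 2: m = 5.630000, f(m) = 6.296900 > 0 → root in [4.820000, 5.630000]
step 3: m = 5.225000, f(m) = 1.900625 > 0 → root in [4.820000, 5.225000]
Midpoint of [4.820000, 5.225000] = 5.022500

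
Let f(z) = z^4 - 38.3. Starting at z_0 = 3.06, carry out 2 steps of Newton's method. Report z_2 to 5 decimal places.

2.49872

f'(z) = 4z^3
z_0 = 3.060000: f = 49.377005, f' = 114.610464 → z_1 = 3.060000 - (49.377005)/(114.610464) = 2.629175
z_1 = 2.629175: f = 9.483533, f' = 72.697367 → z_2 = 2.629175 - (9.483533)/(72.697367) = 2.498723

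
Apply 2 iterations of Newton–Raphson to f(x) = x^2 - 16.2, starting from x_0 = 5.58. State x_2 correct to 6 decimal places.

Newton update: x ← x − f(x)/f'(x).
f'(x) = 2x
x_0 = 5.580000: f = 14.936400, f' = 11.160000 → x_1 = 5.580000 - (14.936400)/(11.160000) = 4.241613
x_1 = 4.241613: f = 1.791280, f' = 8.483226 → x_2 = 4.241613 - (1.791280)/(8.483226) = 4.030457

4.030457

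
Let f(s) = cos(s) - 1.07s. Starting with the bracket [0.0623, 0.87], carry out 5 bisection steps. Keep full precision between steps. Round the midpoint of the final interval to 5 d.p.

f(0.062300) = 0.931399, f(0.870000) = -0.286073 (opposite signs)
step 1: m = 0.466150, f(m) = 0.394525 > 0 → root in [0.466150, 0.870000]
step 2: m = 0.668075, f(m) = 0.070175 > 0 → root in [0.668075, 0.870000]
step 3: m = 0.769038, f(m) = -0.104290 < 0 → root in [0.668075, 0.769038]
step 4: m = 0.718556, f(m) = -0.016098 < 0 → root in [0.668075, 0.718556]
step 5: m = 0.693316, f(m) = 0.027284 > 0 → root in [0.693316, 0.718556]
Midpoint of [0.693316, 0.718556] = 0.705936

0.70594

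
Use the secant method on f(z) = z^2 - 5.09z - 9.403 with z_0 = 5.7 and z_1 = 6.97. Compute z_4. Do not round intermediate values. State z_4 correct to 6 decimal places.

f(z_0) = -5.926000, f(z_1) = 3.700600
z_2 = 6.970000 - (3.700600)·(6.970000 - 5.700000)/(3.700600 - (-5.926000)) = 6.481794; f(z_2) = -0.381676
z_3 = 6.481794 - (-0.381676)·(6.481794 - 6.970000)/(-0.381676 - (3.700600)) = 6.527439; f(z_3) = -0.020201
z_4 = 6.527439 - (-0.020201)·(6.527439 - 6.481794)/(-0.020201 - (-0.381676)) = 6.529990; f(z_4) = 0.000123

6.529990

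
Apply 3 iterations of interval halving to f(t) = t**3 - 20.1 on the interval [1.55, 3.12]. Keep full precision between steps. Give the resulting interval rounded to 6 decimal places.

f(1.550000) = -16.376125, f(3.120000) = 10.271328 (opposite signs)
step 1: m = 2.335000, f(m) = -7.369055 < 0 → root in [2.335000, 3.120000]
step 2: m = 2.727500, f(m) = 0.190571 > 0 → root in [2.335000, 2.727500]
step 3: m = 2.531250, f(m) = -3.881708 < 0 → root in [2.531250, 2.727500]

[2.531250, 2.727500]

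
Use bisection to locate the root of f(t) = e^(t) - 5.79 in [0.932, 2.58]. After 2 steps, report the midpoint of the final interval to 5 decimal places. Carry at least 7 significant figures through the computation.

f(0.932000) = -3.250417, f(2.580000) = 7.407138 (opposite signs)
step 1: m = 1.756000, f(m) = -0.000766 < 0 → root in [1.756000, 2.580000]
step 2: m = 2.168000, f(m) = 2.950785 > 0 → root in [1.756000, 2.168000]
Midpoint of [1.756000, 2.168000] = 1.962000

1.96200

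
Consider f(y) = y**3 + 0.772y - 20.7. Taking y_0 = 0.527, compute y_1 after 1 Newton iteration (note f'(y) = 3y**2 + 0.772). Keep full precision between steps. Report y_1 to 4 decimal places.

Newton update: y ← y − f(y)/f'(y).
y_0 = 0.527000: f = -20.146793, f' = 1.605187 → y_1 = 0.527000 - (-20.146793)/(1.605187) = 13.078057

13.0781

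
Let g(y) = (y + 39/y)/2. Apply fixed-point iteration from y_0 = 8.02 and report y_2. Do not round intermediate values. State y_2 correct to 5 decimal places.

y_1 = g(8.020000) = 6.441421
y_2 = g(6.441421) = 6.247993

6.24799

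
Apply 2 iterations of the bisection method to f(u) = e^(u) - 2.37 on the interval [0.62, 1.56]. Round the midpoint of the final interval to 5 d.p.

f(0.620000) = -0.511072, f(1.560000) = 2.388821 (opposite signs)
step 1: m = 1.090000, f(m) = 0.604274 > 0 → root in [0.620000, 1.090000]
step 2: m = 0.855000, f(m) = -0.018626 < 0 → root in [0.855000, 1.090000]
Midpoint of [0.855000, 1.090000] = 0.972500

0.97250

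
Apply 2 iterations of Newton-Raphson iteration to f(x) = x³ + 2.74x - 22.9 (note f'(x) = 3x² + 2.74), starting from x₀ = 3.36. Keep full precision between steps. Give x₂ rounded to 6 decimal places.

2.529874

x_0 = 3.360000: f = 24.239456, f' = 36.608800 → x_1 = 3.360000 - (24.239456)/(36.608800) = 2.697879
x_1 = 2.697879: f = 4.128838, f' = 24.575653 → x_2 = 2.697879 - (4.128838)/(24.575653) = 2.529874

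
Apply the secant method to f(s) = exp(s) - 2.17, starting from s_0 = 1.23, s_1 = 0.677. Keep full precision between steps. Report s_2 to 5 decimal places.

Secant update: s_(k+1) = s_k − f(s_k)·(s_k − s_(k-1))/(f(s_k) − f(s_(k-1))).
f(s_0) = 1.251230, f(s_1) = -0.202035
s_2 = 0.677000 - (-0.202035)·(0.677000 - 1.230000)/(-0.202035 - (1.251230)) = 0.753879; f(s_2) = -0.044772

0.75388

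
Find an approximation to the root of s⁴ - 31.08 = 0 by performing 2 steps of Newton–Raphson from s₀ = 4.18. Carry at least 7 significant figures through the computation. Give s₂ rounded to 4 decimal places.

f'(s) = 4s³
s_0 = 4.180000: f = 274.204762, f' = 292.138528 → s_1 = 4.180000 - (274.204762)/(292.138528) = 3.241388
s_1 = 3.241388: f = 79.308547, f' = 136.223804 → s_2 = 3.241388 - (79.308547)/(136.223804) = 2.659195

2.6592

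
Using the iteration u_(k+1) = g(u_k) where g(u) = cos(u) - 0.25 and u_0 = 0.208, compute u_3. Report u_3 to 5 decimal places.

0.62939

u_1 = g(0.208000) = 0.728446
u_2 = g(0.728446) = 0.496210
u_3 = g(0.496210) = 0.629393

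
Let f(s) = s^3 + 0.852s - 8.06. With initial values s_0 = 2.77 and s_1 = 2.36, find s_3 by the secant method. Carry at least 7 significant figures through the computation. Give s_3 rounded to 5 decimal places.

f(s_0) = 15.553973, f(s_1) = 7.094976
s_2 = 2.360000 - (7.094976)·(2.360000 - 2.770000)/(7.094976 - (15.553973)) = 2.016113; f(s_2) = 1.852645
s_3 = 2.016113 - (1.852645)·(2.016113 - 2.360000)/(1.852645 - (7.094976)) = 1.894583; f(s_3) = 0.354684

1.89458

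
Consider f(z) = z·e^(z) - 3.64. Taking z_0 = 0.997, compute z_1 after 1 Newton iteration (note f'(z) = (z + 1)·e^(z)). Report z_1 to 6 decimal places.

Newton update: z ← z − f(z)/f'(z).
z_0 = 0.997000: f = -0.937991, f' = 5.412148 → z_1 = 0.997000 - (-0.937991)/(5.412148) = 1.170312

1.170312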